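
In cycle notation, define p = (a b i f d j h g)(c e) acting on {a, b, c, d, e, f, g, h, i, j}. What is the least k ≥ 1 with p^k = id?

8

The disjoint cycles have lengths 8, 2.
Since disjoint cycles commute, ord(p) = lcm(8, 2) = 8.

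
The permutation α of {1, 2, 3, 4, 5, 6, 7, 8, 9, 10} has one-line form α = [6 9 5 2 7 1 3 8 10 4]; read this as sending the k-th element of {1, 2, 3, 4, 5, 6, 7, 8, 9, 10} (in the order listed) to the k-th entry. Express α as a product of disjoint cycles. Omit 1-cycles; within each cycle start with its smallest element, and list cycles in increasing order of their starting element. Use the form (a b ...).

(1 6)(2 9 10 4)(3 5 7)

Start at 1 and follow images: 1 → 6 → 1, giving the cycle (1 6).
Repeating from the next unused element and collecting all non-trivial cycles gives (1 6)(2 9 10 4)(3 5 7).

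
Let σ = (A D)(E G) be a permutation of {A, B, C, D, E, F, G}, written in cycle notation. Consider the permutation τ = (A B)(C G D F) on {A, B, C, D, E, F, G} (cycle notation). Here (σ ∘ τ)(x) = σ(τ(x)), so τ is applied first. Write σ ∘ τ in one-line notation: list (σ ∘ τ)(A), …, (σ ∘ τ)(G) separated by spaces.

(σ ∘ τ)(x) = σ(τ(x)). Computing each image: σ(τ(A)) = σ(B) = B, σ(τ(B)) = σ(A) = D, σ(τ(C)) = σ(G) = E, σ(τ(D)) = σ(F) = F, σ(τ(E)) = σ(E) = G, σ(τ(F)) = σ(C) = C, σ(τ(G)) = σ(D) = A.
Hence σ ∘ τ = [B D E F G C A].

B D E F G C A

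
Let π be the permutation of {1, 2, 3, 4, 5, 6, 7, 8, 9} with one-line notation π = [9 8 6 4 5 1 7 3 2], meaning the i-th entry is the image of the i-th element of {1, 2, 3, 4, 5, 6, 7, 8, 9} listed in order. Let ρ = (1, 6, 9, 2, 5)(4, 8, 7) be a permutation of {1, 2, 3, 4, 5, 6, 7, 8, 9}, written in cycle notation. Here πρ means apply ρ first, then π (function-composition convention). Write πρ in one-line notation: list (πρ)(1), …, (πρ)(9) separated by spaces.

1 5 6 3 9 2 4 7 8

Chase each element through ρ then π: 1 → 6 → 1; 2 → 5 → 5; 3 → 3 → 6; 4 → 8 → 3; 5 → 1 → 9; 6 → 9 → 2; 7 → 4 → 4; 8 → 7 → 7; 9 → 2 → 8.
Collecting the images, πρ = [1 5 6 3 9 2 4 7 8].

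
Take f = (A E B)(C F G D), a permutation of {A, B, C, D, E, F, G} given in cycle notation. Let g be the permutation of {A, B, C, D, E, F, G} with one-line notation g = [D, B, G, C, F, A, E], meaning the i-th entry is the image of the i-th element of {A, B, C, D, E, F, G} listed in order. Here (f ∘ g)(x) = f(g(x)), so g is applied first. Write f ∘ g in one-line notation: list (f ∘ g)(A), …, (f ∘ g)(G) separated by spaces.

(f ∘ g)(x) = f(g(x)). Computing each image: f(g(A)) = f(D) = C, f(g(B)) = f(B) = A, f(g(C)) = f(G) = D, f(g(D)) = f(C) = F, f(g(E)) = f(F) = G, f(g(F)) = f(A) = E, f(g(G)) = f(E) = B.
Hence f ∘ g = [C A D F G E B].

C A D F G E B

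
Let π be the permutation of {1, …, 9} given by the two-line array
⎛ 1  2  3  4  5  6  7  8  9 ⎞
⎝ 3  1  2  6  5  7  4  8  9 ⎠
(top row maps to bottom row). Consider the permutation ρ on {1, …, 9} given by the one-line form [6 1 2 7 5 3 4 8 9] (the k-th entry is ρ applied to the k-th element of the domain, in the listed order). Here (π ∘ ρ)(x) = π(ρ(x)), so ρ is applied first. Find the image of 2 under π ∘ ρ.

ρ(2) = 1, then π(1) = 3; composing gives (π ∘ ρ)(2) = 3.

3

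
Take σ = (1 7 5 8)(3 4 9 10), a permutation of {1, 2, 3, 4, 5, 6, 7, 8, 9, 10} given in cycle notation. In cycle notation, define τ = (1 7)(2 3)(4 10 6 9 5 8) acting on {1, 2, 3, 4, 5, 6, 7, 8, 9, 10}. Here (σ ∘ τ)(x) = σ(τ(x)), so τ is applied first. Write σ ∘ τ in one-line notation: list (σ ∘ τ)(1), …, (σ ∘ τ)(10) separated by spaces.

(σ ∘ τ)(x) = σ(τ(x)). Computing each image: σ(τ(1)) = σ(7) = 5, σ(τ(2)) = σ(3) = 4, σ(τ(3)) = σ(2) = 2, σ(τ(4)) = σ(10) = 3, σ(τ(5)) = σ(8) = 1, σ(τ(6)) = σ(9) = 10, σ(τ(7)) = σ(1) = 7, σ(τ(8)) = σ(4) = 9, σ(τ(9)) = σ(5) = 8, σ(τ(10)) = σ(6) = 6.
Hence σ ∘ τ = [5 4 2 3 1 10 7 9 8 6].

5 4 2 3 1 10 7 9 8 6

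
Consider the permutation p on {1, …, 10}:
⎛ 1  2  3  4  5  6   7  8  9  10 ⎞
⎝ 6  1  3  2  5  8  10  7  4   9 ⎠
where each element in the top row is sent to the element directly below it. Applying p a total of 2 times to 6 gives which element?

7

Tracing 6 → 8 → … returns to 6 after 8 steps, so 6 lies in an 8-cycle (1, 6, 8, 7, 10, 9, 4, 2).
Advancing 2 steps from 6: 6 → 8 → 7.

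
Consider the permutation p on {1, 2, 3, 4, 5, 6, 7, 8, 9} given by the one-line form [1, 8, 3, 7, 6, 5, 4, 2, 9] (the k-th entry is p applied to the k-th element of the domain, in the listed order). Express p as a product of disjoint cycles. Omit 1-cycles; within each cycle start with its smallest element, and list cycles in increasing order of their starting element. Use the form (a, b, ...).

From 2: 2 → 8 → 2, closing the cycle (2, 8).
Continuing from each remaining unvisited element yields (2, 8)(4, 7)(5, 6).

(2, 8)(4, 7)(5, 6)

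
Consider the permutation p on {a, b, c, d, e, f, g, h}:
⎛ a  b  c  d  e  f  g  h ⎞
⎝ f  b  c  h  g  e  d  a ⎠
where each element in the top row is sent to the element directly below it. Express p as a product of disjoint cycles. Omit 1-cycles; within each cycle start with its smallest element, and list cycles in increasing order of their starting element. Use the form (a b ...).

(a f e g d h)

From a: a → f → e → g → d → h → a, closing the cycle (a f e g d h).
Repeating from the next unused element and collecting all non-trivial cycles gives (a f e g d h).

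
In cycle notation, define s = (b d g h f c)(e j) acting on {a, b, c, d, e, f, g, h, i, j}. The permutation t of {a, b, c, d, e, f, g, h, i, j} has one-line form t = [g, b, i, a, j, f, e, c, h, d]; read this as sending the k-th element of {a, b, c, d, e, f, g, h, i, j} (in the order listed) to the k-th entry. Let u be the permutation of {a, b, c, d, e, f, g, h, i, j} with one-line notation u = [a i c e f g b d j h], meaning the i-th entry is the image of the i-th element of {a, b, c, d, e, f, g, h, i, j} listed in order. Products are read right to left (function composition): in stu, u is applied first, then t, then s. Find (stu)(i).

g

Apply the permutations in order: u(i) = j, then t(j) = d, then s(d) = g. So (stu)(i) = g.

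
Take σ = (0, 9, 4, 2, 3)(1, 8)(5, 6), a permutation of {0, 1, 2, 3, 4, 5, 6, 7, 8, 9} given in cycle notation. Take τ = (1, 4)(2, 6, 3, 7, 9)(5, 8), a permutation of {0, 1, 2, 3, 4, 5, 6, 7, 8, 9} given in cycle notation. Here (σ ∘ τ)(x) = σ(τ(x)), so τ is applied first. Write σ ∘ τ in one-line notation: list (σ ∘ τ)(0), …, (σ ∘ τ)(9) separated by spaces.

Chase each element through τ then σ: 0 → 0 → 9; 1 → 4 → 2; 2 → 6 → 5; 3 → 7 → 7; 4 → 1 → 8; 5 → 8 → 1; 6 → 3 → 0; 7 → 9 → 4; 8 → 5 → 6; 9 → 2 → 3.
Collecting the images, σ ∘ τ = [9 2 5 7 8 1 0 4 6 3].

9 2 5 7 8 1 0 4 6 3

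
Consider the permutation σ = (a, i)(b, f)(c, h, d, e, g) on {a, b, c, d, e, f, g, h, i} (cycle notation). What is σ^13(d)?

c

d lies in the 5-cycle (c, h, d, e, g).
Powers repeat with period 5 on this cycle, and 13 mod 5 = 3, so σ^13(d) = σ^3(d).
Advancing 3 steps from d: d → e → g → c.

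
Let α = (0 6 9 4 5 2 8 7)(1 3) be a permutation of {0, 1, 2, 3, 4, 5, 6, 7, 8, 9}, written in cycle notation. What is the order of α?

8

The cycle type of α is (8, 2).
Since disjoint cycles commute, ord(α) = lcm(8, 2) = 8.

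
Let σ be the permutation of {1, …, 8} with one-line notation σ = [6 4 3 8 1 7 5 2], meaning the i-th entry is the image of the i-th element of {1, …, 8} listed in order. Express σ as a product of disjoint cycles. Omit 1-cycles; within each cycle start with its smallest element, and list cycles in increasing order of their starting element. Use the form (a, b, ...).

Iterating σ from 1 gives 1 → 6 → 7 → 5 → 1; that is the 4-cycle (1, 6, 7, 5).
Repeating from the next unused element and collecting all non-trivial cycles gives (1, 6, 7, 5)(2, 4, 8).

(1, 6, 7, 5)(2, 4, 8)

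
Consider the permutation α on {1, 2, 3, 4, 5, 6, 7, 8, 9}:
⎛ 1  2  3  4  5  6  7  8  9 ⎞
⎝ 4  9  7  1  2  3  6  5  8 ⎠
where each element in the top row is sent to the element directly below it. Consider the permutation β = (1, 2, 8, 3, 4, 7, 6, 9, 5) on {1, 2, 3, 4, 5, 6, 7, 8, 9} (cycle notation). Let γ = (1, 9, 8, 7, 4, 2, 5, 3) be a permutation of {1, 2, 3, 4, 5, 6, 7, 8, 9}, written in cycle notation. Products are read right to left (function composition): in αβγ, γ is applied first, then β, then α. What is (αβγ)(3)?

9

(αβγ)(3) = α(β(γ(3))). γ(3) = 1, then β(1) = 2, then α(2) = 9, so the result is 9.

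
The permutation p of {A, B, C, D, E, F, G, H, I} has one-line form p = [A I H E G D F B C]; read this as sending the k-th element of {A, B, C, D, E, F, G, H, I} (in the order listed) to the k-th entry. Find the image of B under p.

B is element number 2 of the domain, and entry number 2 of the one-line form is I, so p(B) = I.

I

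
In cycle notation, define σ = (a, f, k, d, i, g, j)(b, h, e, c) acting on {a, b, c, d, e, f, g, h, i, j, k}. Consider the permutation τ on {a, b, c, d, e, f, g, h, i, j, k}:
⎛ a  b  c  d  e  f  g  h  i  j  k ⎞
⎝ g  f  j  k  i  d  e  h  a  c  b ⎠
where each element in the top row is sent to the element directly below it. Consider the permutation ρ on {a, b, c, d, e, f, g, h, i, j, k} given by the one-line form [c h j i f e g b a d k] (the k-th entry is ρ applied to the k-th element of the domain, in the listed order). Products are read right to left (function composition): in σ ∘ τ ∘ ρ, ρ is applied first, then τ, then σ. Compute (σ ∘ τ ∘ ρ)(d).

f

Apply the permutations in order: ρ(d) = i, then τ(i) = a, then σ(a) = f. So (σ ∘ τ ∘ ρ)(d) = f.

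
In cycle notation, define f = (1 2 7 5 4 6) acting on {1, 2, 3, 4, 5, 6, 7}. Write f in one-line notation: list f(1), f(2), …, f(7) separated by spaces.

2 7 3 6 4 1 5

Reading each image from the cycles: 1↦2, 2↦7, 3↦3, 4↦6, 5↦4, 6↦1, 7↦5.
So the one-line form is 2 7 3 6 4 1 5.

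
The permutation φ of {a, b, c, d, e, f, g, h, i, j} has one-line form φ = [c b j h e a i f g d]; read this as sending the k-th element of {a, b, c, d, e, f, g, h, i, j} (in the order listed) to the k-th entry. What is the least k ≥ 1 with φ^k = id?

6

The disjoint-cycle form of φ has cycle lengths 6, 2, 1, 1.
Since disjoint cycles commute, ord(φ) = lcm(6, 2) = 6.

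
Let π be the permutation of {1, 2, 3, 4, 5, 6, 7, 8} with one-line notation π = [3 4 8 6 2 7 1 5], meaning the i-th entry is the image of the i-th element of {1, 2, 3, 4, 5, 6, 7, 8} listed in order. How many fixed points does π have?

No element satisfies π(x) = x, so there are 0 fixed points.

0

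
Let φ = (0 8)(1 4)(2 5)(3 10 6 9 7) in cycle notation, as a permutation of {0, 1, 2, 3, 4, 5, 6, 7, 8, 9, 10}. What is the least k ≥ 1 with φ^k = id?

10

The cycle type of φ is (5, 2, 2, 2).
The order is lcm(5, 2, 2, 2) = 10.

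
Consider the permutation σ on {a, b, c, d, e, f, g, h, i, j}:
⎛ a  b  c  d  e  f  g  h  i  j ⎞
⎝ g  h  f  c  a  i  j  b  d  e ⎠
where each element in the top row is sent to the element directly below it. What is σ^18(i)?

Tracing i → d → … returns to i after 4 steps, so i lies in a 4-cycle (c f i d).
On a 4-cycle, σ^4 is the identity, so σ^18 = σ^2 there (18 ≡ 2 mod 4).
Stepping 2 places around the cycle: i → d → c.

c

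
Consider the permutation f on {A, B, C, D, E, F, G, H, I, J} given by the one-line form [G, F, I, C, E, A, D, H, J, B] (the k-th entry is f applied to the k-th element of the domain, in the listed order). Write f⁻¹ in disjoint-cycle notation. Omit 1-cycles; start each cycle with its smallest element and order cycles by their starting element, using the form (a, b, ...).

First write f in disjoint cycles: (A, G, D, C, I, J, B, F).
The inverse reverses every cycle; in canonical form, f⁻¹ = (A, F, B, J, I, C, D, G).

(A, F, B, J, I, C, D, G)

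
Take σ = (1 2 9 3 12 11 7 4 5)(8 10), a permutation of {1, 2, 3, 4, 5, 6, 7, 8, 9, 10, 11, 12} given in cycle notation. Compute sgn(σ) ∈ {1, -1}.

The cycle lengths are 9, 2, 1.
A cycle is odd iff its length is even; σ has 1 even-length cycle, so sgn(σ) = (−1)^1 and σ is odd.

-1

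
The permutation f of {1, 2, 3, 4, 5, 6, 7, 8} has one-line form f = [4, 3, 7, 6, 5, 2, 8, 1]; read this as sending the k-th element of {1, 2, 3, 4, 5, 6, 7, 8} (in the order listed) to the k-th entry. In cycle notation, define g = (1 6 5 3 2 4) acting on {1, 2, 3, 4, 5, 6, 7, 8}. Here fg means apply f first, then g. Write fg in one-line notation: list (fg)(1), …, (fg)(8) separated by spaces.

Chase each element through f then g: 1 → 4 → 1; 2 → 3 → 2; 3 → 7 → 7; 4 → 6 → 5; 5 → 5 → 3; 6 → 2 → 4; 7 → 8 → 8; 8 → 1 → 6.
Collecting the images, fg = [1 2 7 5 3 4 8 6].

1 2 7 5 3 4 8 6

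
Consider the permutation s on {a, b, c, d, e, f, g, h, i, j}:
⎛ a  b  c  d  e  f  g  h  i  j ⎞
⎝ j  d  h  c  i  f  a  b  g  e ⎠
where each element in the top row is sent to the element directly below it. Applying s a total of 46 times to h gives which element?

Tracing h → b → … returns to h after 4 steps, so h lies in a 4-cycle (b d c h).
Since the cycle has length 4, s^46 acts on it the same as s^2 (46 mod 4 = 2).
Advancing 2 steps from h: h → b → d.

d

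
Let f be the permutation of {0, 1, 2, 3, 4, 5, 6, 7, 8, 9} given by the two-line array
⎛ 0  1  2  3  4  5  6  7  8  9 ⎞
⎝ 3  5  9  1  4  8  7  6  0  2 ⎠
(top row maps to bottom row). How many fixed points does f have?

The fixed points (elements with f(x) = x) are {4}, so there is 1.

1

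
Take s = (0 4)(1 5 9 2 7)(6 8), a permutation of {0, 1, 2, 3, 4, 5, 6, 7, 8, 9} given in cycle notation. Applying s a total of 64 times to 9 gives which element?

5

9 lies in the 5-cycle (1 5 9 2 7).
Powers repeat with period 5 on this cycle, and 64 mod 5 = 4, so s^64(9) = s^4(9).
Stepping 4 places around the cycle: 9 → 2 → 7 → 1 → 5.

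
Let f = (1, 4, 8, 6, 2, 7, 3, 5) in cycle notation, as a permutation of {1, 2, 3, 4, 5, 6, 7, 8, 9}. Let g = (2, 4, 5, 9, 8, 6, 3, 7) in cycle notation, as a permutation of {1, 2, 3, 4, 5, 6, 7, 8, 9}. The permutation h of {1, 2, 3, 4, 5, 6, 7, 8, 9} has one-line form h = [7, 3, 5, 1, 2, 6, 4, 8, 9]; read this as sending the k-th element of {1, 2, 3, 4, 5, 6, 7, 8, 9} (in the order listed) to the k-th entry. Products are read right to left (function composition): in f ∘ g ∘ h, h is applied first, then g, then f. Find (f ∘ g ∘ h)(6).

Chase 6: h(6) = 6; g(6) = 3; f(3) = 5. Hence (f ∘ g ∘ h)(6) = 5.

5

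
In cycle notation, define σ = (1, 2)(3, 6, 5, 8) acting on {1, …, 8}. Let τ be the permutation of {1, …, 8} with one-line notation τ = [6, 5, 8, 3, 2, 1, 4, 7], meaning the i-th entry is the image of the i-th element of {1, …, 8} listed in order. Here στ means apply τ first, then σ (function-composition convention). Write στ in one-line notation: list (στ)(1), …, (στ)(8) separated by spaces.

5 8 3 6 1 2 4 7

(στ)(x) = σ(τ(x)). Computing each image: σ(τ(1)) = σ(6) = 5, σ(τ(2)) = σ(5) = 8, σ(τ(3)) = σ(8) = 3, σ(τ(4)) = σ(3) = 6, σ(τ(5)) = σ(2) = 1, σ(τ(6)) = σ(1) = 2, σ(τ(7)) = σ(4) = 4, σ(τ(8)) = σ(7) = 7.
Hence στ = [5 8 3 6 1 2 4 7].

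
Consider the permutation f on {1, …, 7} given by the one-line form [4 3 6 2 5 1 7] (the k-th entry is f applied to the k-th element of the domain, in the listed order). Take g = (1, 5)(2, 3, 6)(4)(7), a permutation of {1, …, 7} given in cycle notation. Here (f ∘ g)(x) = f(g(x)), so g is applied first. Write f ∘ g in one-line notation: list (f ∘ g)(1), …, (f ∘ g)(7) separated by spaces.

(f ∘ g)(x) = f(g(x)). Computing each image: f(g(1)) = f(5) = 5, f(g(2)) = f(3) = 6, f(g(3)) = f(6) = 1, f(g(4)) = f(4) = 2, f(g(5)) = f(1) = 4, f(g(6)) = f(2) = 3, f(g(7)) = f(7) = 7.
Hence f ∘ g = [5 6 1 2 4 3 7].

5 6 1 2 4 3 7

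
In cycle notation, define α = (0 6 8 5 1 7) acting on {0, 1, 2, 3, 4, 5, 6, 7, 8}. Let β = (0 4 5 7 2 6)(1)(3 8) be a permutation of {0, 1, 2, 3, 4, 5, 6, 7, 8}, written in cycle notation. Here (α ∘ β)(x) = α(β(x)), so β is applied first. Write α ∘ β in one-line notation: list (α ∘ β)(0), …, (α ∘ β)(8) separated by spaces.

(α ∘ β)(x) = α(β(x)). Computing each image: α(β(0)) = α(4) = 4, α(β(1)) = α(1) = 7, α(β(2)) = α(6) = 8, α(β(3)) = α(8) = 5, α(β(4)) = α(5) = 1, α(β(5)) = α(7) = 0, α(β(6)) = α(0) = 6, α(β(7)) = α(2) = 2, α(β(8)) = α(3) = 3.
Hence α ∘ β = [4 7 8 5 1 0 6 2 3].

4 7 8 5 1 0 6 2 3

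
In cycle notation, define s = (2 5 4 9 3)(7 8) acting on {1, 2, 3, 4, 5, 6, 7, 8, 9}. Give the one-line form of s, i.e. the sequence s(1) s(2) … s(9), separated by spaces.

Image by image: 1→1, 2→5, 3→2, 4→9, 5→4, 6→6, 7→8, 8→7, 9→3.
Listing these in domain order gives 1 5 2 9 4 6 8 7 3.

1 5 2 9 4 6 8 7 3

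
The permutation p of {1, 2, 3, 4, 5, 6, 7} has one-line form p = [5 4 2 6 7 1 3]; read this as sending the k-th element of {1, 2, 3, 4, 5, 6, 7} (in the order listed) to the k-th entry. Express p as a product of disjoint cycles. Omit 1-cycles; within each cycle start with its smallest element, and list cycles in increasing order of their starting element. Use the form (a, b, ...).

(1, 5, 7, 3, 2, 4, 6)

Iterating p from 1 gives 1 → 5 → 7 → 3 → 2 → 4 → 6 → 1; that is the 7-cycle (1, 5, 7, 3, 2, 4, 6).
Continuing from each remaining unvisited element yields (1, 5, 7, 3, 2, 4, 6).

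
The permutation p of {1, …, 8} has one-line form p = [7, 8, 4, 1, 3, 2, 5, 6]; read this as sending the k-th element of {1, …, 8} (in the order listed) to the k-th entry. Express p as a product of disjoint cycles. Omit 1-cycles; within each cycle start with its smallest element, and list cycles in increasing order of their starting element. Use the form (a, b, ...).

(1, 7, 5, 3, 4)(2, 8, 6)

Start at 1 and follow images: 1 → 7 → 5 → 3 → 4 → 1, giving the cycle (1, 7, 5, 3, 4).
Repeating from the next unused element and collecting all non-trivial cycles gives (1, 7, 5, 3, 4)(2, 8, 6).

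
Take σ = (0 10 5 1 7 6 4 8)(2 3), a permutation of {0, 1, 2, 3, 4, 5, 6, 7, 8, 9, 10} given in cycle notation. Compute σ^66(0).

0 lies in the 8-cycle (0 10 5 1 7 6 4 8).
Since the cycle has length 8, σ^66 acts on it the same as σ^2 (66 mod 8 = 2).
Advancing 2 steps from 0: 0 → 10 → 5.

5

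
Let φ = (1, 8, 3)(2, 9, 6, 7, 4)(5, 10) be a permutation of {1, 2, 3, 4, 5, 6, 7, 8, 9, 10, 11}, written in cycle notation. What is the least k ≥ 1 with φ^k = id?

The cycle type of φ is (5, 3, 2, 1).
The order is lcm(5, 3, 2) = 30.

30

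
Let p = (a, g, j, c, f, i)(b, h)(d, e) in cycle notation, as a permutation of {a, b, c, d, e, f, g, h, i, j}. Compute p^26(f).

a

f lies in the 6-cycle (a, g, j, c, f, i).
Powers repeat with period 6 on this cycle, and 26 mod 6 = 2, so p^26(f) = p^2(f).
Stepping 2 places around the cycle: f → i → a.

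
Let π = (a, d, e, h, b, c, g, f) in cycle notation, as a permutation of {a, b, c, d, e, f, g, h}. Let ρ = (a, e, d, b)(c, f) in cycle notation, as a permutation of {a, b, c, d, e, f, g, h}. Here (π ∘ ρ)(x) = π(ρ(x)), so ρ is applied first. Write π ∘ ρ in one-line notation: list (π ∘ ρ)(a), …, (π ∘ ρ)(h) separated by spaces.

h d a c e g f b

Chase each element through ρ then π: a → e → h; b → a → d; c → f → a; d → b → c; e → d → e; f → c → g; g → g → f; h → h → b.
Collecting the images, π ∘ ρ = [h d a c e g f b].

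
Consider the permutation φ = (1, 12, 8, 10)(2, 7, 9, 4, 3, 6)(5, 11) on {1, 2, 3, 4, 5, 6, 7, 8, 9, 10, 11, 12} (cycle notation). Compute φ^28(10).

10

10 lies in the 4-cycle (1, 12, 8, 10).
Since the cycle has length 4, φ^28 acts on it the same as φ^0 (28 mod 4 = 0).
So φ^28(10) = 10.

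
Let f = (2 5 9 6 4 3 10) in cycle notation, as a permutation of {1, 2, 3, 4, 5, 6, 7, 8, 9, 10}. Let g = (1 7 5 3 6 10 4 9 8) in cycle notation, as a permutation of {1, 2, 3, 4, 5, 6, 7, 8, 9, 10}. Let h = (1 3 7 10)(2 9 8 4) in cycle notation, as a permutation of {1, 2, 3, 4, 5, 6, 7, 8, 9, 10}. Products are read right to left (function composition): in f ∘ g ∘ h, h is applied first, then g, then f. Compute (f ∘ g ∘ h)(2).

8

Chase 2: h(2) = 9; g(9) = 8; f(8) = 8. Hence (f ∘ g ∘ h)(2) = 8.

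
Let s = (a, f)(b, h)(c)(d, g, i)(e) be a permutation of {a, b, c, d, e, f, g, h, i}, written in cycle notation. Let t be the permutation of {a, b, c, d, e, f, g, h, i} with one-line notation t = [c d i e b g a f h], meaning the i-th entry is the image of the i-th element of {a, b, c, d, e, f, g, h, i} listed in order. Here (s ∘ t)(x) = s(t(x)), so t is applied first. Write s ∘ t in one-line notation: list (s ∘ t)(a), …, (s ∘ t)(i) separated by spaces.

(s ∘ t)(x) = s(t(x)). Computing each image: s(t(a)) = s(c) = c, s(t(b)) = s(d) = g, s(t(c)) = s(i) = d, s(t(d)) = s(e) = e, s(t(e)) = s(b) = h, s(t(f)) = s(g) = i, s(t(g)) = s(a) = f, s(t(h)) = s(f) = a, s(t(i)) = s(h) = b.
Hence s ∘ t = [c g d e h i f a b].

c g d e h i f a b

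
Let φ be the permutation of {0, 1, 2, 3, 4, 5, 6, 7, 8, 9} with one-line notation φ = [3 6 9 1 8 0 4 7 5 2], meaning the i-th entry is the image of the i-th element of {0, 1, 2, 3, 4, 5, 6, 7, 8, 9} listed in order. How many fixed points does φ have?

The fixed points (elements with φ(x) = x) are {7}, so there is 1.

1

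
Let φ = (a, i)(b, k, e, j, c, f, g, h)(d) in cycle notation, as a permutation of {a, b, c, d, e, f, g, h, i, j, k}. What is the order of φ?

8

The disjoint cycles have lengths 8, 2, 1.
The order of φ is the least common multiple of its cycle lengths: lcm(8, 2) = 8.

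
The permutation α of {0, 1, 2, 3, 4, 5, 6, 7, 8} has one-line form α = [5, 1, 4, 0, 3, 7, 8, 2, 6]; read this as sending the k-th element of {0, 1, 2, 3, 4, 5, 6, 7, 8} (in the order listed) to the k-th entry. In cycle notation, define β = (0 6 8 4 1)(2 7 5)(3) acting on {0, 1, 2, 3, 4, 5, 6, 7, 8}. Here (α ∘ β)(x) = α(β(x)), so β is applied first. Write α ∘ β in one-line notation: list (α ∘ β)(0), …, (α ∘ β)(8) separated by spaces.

(α ∘ β)(x) = α(β(x)). Computing each image: α(β(0)) = α(6) = 8, α(β(1)) = α(0) = 5, α(β(2)) = α(7) = 2, α(β(3)) = α(3) = 0, α(β(4)) = α(1) = 1, α(β(5)) = α(2) = 4, α(β(6)) = α(8) = 6, α(β(7)) = α(5) = 7, α(β(8)) = α(4) = 3.
Hence α ∘ β = [8 5 2 0 1 4 6 7 3].

8 5 2 0 1 4 6 7 3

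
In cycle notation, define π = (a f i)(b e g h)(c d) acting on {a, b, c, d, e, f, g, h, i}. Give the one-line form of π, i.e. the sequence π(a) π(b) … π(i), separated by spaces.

f e d c g i h b a

Image by image: a↦f, b↦e, c↦d, d↦c, e↦g, f↦i, g↦h, h↦b, i↦a.
Listing these in domain order gives f e d c g i h b a.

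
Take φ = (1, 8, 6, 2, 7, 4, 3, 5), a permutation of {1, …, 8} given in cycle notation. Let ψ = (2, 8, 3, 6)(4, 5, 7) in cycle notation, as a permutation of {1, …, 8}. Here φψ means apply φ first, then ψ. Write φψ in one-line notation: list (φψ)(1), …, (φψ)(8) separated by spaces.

(φψ)(x) = ψ(φ(x)). Computing each image: ψ(φ(1)) = ψ(8) = 3, ψ(φ(2)) = ψ(7) = 4, ψ(φ(3)) = ψ(5) = 7, ψ(φ(4)) = ψ(3) = 6, ψ(φ(5)) = ψ(1) = 1, ψ(φ(6)) = ψ(2) = 8, ψ(φ(7)) = ψ(4) = 5, ψ(φ(8)) = ψ(6) = 2.
Hence φψ = [3 4 7 6 1 8 5 2].

3 4 7 6 1 8 5 2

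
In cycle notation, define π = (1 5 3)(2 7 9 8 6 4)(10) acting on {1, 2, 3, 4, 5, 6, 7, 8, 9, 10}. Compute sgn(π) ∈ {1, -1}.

The cycle lengths are 6, 3, 1.
A cycle is odd iff its length is even; π has 1 even-length cycle, so sgn(π) = (−1)^1 and π is odd.

-1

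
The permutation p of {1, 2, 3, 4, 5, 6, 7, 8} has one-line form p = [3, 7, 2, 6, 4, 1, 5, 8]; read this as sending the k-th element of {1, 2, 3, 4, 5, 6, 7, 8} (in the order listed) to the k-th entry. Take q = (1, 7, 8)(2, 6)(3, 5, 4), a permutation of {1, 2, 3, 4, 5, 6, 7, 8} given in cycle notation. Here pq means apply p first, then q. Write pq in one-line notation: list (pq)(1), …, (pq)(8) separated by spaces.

5 8 6 2 3 7 4 1

Chase each element through p then q: 1 → 3 → 5; 2 → 7 → 8; 3 → 2 → 6; 4 → 6 → 2; 5 → 4 → 3; 6 → 1 → 7; 7 → 5 → 4; 8 → 8 → 1.
Collecting the images, pq = [5 8 6 2 3 7 4 1].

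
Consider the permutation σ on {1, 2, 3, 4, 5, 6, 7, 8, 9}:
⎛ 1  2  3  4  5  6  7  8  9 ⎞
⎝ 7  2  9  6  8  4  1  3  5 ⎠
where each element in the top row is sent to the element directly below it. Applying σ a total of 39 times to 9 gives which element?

Tracing 9 → 5 → … returns to 9 after 4 steps, so 9 lies in a 4-cycle (3, 9, 5, 8).
Since the cycle has length 4, σ^39 acts on it the same as σ^3 (39 mod 4 = 3).
Advancing 3 steps from 9: 9 → 5 → 8 → 3.

3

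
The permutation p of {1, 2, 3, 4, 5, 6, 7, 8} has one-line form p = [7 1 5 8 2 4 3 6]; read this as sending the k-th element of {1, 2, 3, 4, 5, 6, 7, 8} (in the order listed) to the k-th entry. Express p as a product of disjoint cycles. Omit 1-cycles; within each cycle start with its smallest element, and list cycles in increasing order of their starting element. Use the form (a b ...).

(1 7 3 5 2)(4 8 6)

Iterating p from 1 gives 1 → 7 → 3 → 5 → 2 → 1; that is the 5-cycle (1 7 3 5 2).
Continuing from each remaining unvisited element yields (1 7 3 5 2)(4 8 6).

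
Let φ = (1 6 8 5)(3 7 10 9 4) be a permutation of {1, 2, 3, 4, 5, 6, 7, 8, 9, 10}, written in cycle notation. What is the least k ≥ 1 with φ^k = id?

20

The disjoint cycles have lengths 5, 4, 1.
Since disjoint cycles commute, ord(φ) = lcm(5, 4) = 20.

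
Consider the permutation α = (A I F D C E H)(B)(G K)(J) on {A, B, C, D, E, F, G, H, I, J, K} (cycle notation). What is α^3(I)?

I lies in the 7-cycle (A I F D C E H).
Advancing 3 steps from I: I → F → D → C.

C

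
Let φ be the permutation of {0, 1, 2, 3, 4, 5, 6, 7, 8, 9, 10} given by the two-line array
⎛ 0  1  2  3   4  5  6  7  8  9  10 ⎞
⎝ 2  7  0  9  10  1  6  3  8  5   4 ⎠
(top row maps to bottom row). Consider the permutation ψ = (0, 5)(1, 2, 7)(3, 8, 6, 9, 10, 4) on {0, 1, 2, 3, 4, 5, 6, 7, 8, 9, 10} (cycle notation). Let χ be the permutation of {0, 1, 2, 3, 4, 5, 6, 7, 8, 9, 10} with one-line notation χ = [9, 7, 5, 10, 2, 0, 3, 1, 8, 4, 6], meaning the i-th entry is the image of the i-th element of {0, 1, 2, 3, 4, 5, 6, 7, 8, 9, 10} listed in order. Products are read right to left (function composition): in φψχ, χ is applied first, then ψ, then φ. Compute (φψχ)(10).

Apply the permutations in order: χ(10) = 6, then ψ(6) = 9, then φ(9) = 5. So (φψχ)(10) = 5.

5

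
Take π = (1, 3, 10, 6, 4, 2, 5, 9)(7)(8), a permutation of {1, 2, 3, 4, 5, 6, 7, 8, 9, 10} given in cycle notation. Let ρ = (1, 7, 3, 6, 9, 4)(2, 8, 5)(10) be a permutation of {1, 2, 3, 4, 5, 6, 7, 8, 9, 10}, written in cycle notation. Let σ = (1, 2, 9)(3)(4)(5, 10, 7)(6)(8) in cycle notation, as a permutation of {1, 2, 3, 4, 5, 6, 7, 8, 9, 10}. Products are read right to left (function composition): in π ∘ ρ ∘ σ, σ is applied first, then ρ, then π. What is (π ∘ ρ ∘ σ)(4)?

(π ∘ ρ ∘ σ)(4) = π(ρ(σ(4))). σ(4) = 4, then ρ(4) = 1, then π(1) = 3, so the result is 3.

3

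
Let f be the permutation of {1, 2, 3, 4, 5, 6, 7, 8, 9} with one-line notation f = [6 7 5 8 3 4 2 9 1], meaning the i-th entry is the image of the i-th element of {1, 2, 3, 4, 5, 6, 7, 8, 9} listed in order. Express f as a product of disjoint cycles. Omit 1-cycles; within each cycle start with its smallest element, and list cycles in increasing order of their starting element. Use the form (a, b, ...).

Iterating f from 1 gives 1 → 6 → 4 → 8 → 9 → 1; that is the 5-cycle (1, 6, 4, 8, 9).
Repeating from the next unused element and collecting all non-trivial cycles gives (1, 6, 4, 8, 9)(2, 7)(3, 5).

(1, 6, 4, 8, 9)(2, 7)(3, 5)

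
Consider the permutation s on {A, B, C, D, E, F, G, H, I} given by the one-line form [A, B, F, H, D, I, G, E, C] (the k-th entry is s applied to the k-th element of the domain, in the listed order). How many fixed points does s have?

3

The fixed points (elements with s(x) = x) are {A, B, G}, so there are 3.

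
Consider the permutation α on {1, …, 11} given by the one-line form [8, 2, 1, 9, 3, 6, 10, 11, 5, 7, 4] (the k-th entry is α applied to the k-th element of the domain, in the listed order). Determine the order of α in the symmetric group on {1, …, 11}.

Decomposing into disjoint cycles gives cycle lengths 7, 2, 1, 1.
Since disjoint cycles commute, ord(α) = lcm(7, 2) = 14.

14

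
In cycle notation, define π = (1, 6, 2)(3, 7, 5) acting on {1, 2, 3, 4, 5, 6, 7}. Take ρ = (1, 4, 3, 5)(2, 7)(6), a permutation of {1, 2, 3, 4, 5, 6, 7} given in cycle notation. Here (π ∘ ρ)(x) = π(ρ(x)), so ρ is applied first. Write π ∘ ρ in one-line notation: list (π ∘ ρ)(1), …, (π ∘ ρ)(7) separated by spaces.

Chase each element through ρ then π: 1 → 4 → 4; 2 → 7 → 5; 3 → 5 → 3; 4 → 3 → 7; 5 → 1 → 6; 6 → 6 → 2; 7 → 2 → 1.
So π ∘ ρ in one-line form is 4 5 3 7 6 2 1.

4 5 3 7 6 2 1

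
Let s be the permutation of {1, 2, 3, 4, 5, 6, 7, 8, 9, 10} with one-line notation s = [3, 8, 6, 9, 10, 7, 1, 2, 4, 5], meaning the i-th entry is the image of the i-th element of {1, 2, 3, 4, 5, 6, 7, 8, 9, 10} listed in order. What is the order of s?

4

Decomposing into disjoint cycles gives cycle lengths 4, 2, 2, 2.
Since disjoint cycles commute, ord(s) = lcm(4, 2, 2, 2) = 4.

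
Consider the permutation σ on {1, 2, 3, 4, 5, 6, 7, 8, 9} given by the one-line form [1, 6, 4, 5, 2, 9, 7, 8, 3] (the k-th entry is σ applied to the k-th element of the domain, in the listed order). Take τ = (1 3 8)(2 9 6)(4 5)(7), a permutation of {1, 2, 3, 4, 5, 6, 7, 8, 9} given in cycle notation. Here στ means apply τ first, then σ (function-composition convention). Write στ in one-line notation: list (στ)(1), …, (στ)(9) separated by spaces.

4 3 8 2 5 6 7 1 9

(στ)(x) = σ(τ(x)). Computing each image: σ(τ(1)) = σ(3) = 4, σ(τ(2)) = σ(9) = 3, σ(τ(3)) = σ(8) = 8, σ(τ(4)) = σ(5) = 2, σ(τ(5)) = σ(4) = 5, σ(τ(6)) = σ(2) = 6, σ(τ(7)) = σ(7) = 7, σ(τ(8)) = σ(1) = 1, σ(τ(9)) = σ(6) = 9.
Hence στ = [4 3 8 2 5 6 7 1 9].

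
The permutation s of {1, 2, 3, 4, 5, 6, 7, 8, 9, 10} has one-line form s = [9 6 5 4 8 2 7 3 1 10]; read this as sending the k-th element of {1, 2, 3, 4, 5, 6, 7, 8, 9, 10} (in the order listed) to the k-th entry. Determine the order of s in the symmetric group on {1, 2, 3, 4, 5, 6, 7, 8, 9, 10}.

The disjoint-cycle form of s has cycle lengths 3, 2, 2, 1, 1, 1.
The order of s is the least common multiple of its cycle lengths: lcm(3, 2, 2) = 6.

6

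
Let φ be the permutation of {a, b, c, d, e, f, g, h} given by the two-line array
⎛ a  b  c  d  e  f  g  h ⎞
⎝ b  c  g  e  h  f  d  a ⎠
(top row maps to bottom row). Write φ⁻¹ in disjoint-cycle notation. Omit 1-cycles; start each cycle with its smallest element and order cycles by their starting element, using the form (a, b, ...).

First write φ in disjoint cycles: (a, b, c, g, d, e, h).
Reversing each cycle (and rotating so the smallest element leads) gives φ⁻¹ = (a, h, e, d, g, c, b).

(a, h, e, d, g, c, b)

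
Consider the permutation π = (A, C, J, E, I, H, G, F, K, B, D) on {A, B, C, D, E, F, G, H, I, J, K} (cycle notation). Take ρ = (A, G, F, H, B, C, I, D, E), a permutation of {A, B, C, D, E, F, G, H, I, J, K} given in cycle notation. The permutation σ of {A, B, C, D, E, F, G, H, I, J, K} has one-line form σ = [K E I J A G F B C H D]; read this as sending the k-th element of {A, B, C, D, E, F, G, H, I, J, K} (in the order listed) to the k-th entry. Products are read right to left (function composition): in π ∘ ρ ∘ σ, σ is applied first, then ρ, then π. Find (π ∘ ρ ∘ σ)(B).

Apply the permutations in order: σ(B) = E, then ρ(E) = A, then π(A) = C. So (π ∘ ρ ∘ σ)(B) = C.

C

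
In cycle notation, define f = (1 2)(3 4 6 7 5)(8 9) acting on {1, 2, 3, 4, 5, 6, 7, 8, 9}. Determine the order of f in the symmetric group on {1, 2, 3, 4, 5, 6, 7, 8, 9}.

The disjoint cycles have lengths 5, 2, 2.
The order of f is the least common multiple of its cycle lengths: lcm(5, 2, 2) = 10.

10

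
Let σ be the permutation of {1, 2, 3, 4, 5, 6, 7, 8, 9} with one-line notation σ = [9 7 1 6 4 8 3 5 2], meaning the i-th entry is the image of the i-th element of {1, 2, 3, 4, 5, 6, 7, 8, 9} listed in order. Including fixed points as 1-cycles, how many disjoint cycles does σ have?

2

The cycle decomposition is (1 9 2 7 3)(4 6 8 5), which has 2 cycles (counting 1-cycles).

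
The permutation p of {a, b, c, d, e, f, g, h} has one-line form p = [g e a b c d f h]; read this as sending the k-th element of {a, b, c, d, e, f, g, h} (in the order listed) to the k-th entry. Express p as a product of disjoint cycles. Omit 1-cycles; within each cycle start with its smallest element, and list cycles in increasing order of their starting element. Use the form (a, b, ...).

(a, g, f, d, b, e, c)

Start at a and follow images: a → g → f → d → b → e → c → a, giving the cycle (a, g, f, d, b, e, c).
Continuing from each remaining unvisited element yields (a, g, f, d, b, e, c).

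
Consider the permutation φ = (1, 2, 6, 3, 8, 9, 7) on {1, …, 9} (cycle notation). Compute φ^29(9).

7

9 lies in the 7-cycle (1, 2, 6, 3, 8, 9, 7).
On a 7-cycle, φ^7 is the identity, so φ^29 = φ^1 there (29 ≡ 1 mod 7).
Stepping 1 place around the cycle: 9 → 7.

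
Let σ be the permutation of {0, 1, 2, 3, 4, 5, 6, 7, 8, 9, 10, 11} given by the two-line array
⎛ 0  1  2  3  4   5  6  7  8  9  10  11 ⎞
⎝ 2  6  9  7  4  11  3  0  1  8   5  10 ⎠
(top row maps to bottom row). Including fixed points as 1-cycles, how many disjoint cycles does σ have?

3

The cycle decomposition is (0 2 9 8 1 6 3 7)(4)(5 11 10), which has 3 cycles (counting 1-cycles).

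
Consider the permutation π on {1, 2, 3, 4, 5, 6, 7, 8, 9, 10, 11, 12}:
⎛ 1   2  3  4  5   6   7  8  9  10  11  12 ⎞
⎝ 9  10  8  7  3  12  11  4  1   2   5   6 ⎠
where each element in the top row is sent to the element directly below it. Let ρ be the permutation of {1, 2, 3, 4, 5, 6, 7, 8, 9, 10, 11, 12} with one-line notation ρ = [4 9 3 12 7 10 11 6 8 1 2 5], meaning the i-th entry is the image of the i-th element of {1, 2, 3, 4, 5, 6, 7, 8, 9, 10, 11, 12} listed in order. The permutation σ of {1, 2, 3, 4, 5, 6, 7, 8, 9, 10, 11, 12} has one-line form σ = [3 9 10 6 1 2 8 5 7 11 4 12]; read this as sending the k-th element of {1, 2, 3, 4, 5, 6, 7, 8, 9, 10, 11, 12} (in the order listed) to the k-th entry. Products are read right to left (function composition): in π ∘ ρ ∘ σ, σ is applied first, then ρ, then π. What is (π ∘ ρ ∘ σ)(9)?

Apply the permutations in order: σ(9) = 7, then ρ(7) = 11, then π(11) = 5. So (π ∘ ρ ∘ σ)(9) = 5.

5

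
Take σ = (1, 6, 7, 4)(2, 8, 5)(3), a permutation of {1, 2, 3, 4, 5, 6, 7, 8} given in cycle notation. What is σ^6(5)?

5

5 lies in the 3-cycle (2, 8, 5).
Powers repeat with period 3 on this cycle, and 6 mod 3 = 0, so σ^6(5) = σ^0(5).
So σ^6(5) = 5.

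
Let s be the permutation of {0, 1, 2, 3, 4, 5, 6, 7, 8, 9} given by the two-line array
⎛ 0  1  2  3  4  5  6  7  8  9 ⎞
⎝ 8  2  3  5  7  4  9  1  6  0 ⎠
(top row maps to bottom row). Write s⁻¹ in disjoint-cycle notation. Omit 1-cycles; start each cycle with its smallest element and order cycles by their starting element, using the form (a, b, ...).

(0, 9, 6, 8)(1, 7, 4, 5, 3, 2)

The cycle decomposition of s is (0, 8, 6, 9)(1, 2, 3, 5, 4, 7).
Reversing each cycle (and rotating so the smallest element leads) gives s⁻¹ = (0, 9, 6, 8)(1, 7, 4, 5, 3, 2).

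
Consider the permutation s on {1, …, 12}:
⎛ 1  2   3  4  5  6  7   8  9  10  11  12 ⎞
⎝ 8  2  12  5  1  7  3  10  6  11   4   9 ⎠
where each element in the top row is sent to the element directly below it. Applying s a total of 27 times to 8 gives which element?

Tracing 8 → 10 → … returns to 8 after 6 steps, so 8 lies in a 6-cycle (1, 8, 10, 11, 4, 5).
On a 6-cycle, s^6 is the identity, so s^27 = s^3 there (27 ≡ 3 mod 6).
Stepping 3 places around the cycle: 8 → 10 → 11 → 4.

4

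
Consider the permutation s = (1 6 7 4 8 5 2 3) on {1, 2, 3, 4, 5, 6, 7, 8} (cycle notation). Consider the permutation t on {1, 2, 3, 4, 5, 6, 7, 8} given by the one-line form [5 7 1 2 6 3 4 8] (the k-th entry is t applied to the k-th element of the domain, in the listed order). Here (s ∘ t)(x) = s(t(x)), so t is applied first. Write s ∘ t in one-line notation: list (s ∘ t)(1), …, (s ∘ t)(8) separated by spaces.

For each element, apply t then s: 1 → 5 → 2; 2 → 7 → 4; 3 → 1 → 6; 4 → 2 → 3; 5 → 6 → 7; 6 → 3 → 1; 7 → 4 → 8; 8 → 8 → 5.
Collecting the images, s ∘ t = [2 4 6 3 7 1 8 5].

2 4 6 3 7 1 8 5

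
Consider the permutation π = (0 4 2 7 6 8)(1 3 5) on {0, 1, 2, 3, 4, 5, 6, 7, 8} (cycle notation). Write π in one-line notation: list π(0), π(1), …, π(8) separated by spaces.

Each element maps to the next entry in its cycle (wrapping to the front): 0↦4, 1↦3, 2↦7, 3↦5, 4↦2, 5↦1, 6↦8, 7↦6, 8↦0.
So the one-line form is 4 3 7 5 2 1 8 6 0.

4 3 7 5 2 1 8 6 0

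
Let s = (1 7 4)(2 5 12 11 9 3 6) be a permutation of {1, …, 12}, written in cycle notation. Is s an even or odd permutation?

even

The cycle lengths are 7, 3, 1, 1.
A cycle is odd iff its length is even; s has 0 even-length cycles, so sgn(s) = (−1)^0 and s is even.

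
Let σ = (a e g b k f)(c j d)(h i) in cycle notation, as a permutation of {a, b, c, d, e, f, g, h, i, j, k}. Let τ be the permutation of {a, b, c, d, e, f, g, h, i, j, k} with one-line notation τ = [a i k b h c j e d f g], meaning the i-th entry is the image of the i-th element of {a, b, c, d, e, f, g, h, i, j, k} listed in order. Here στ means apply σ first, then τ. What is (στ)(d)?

First apply σ: σ(d) = c, then τ(c) = k. Thus (στ)(d) = k.

k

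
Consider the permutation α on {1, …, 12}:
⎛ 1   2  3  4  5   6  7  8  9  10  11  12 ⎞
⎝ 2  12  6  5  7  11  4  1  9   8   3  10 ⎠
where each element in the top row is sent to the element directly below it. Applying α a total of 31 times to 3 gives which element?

Tracing 3 → 6 → … returns to 3 after 3 steps, so 3 lies in a 3-cycle (3, 6, 11).
Since the cycle has length 3, α^31 acts on it the same as α^1 (31 mod 3 = 1).
Stepping 1 place around the cycle: 3 → 6.

6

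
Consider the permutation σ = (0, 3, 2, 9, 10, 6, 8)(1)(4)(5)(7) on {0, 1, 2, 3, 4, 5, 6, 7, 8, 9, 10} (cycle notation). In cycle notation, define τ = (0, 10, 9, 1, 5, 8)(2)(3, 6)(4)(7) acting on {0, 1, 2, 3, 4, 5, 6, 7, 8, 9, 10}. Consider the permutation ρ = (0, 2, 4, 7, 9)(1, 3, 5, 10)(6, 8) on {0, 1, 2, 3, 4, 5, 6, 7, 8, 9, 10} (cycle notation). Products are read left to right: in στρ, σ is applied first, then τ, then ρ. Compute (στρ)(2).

3

Chase 2: σ(2) = 9; τ(9) = 1; ρ(1) = 3. Hence (στρ)(2) = 3.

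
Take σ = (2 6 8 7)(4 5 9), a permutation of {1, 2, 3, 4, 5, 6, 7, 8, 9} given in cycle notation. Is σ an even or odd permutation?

The cycle lengths are 4, 3, 1, 1.
A cycle is odd iff its length is even; σ has 1 even-length cycle, so sgn(σ) = (−1)^1 and σ is odd.

odd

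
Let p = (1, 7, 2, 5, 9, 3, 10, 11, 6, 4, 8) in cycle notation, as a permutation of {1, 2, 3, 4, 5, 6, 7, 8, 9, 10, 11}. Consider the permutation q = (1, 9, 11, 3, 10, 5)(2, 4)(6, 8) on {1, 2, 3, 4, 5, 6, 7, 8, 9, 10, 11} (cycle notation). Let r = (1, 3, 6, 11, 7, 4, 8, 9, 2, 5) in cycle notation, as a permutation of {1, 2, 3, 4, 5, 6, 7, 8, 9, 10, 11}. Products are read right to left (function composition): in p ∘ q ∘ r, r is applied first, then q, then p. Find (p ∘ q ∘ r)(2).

(p ∘ q ∘ r)(2) = p(q(r(2))). r(2) = 5, then q(5) = 1, then p(1) = 7, so the result is 7.

7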